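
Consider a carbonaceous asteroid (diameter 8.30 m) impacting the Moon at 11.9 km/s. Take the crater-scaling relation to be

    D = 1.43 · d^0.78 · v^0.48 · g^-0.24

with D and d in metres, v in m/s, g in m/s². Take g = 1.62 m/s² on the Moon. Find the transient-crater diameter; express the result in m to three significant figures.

D ≈ 600 m

In SI units: v = 11900 m/s.
d^0.78 = 8.3^0.78 = 5.211
v^0.48 = 11900^0.48 = 90.42
g^-0.24 = 1.62^-0.24 = 0.8907
D = 1.43 × 5.211 × 90.42 × 0.8907 = 600.1 m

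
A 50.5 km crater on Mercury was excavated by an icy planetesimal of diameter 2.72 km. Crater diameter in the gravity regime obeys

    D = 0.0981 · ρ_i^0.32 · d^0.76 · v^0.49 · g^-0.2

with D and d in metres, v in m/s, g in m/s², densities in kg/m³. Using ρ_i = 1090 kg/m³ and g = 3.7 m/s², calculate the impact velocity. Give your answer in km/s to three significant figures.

Rearranging for v: v = [D / (0.0981 · 1090^0.32 · 2720^0.76 · 3.7^-0.2)]^(1/0.49).
D = 50500 m.
1090^0.32 = 9.375
2720^0.76 = 407.6
3.7^-0.2 = 0.7698
Denominator = 0.0981 × 9.375 × 407.6 × 0.7698 = 288.6
D / 288.6 = 50500 / 288.6 = 175.0
v = 175.0^(1/0.49) = 175.0^2.0408 = 37809 m/s

v ≈ 37.8 km/s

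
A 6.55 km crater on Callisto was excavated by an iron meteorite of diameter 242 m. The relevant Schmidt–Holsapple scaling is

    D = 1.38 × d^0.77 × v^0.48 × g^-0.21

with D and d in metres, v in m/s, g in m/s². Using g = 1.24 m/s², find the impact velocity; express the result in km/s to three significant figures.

Rearranging for v: v = [D / (1.38 · 242^0.77 · 1.24^-0.21)]^(1/0.48).
D = 6550 m.
242^0.77 = 68.48
1.24^-0.21 = 0.9558
Denominator = 1.38 × 68.48 × 0.9558 = 90.33
D / 90.33 = 6550 / 90.33 = 72.51
v = 72.51^(1/0.48) = 72.51^2.0833 = 7512 m/s

v ≈ 7.51 km/s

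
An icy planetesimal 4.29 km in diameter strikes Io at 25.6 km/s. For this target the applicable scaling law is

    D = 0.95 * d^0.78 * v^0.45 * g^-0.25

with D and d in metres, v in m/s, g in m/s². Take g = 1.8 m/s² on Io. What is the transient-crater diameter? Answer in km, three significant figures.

D ≈ 53.8 km

In SI units: d = 4290 m, v = 25600 m/s.
d^0.78 = 4290^0.78 = 681.3
v^0.45 = 25600^0.45 = 96.32
g^-0.25 = 1.8^-0.25 = 0.8633
D = 0.95 × 681.3 × 96.32 × 0.8633 = 53820 m
   = 53.82 km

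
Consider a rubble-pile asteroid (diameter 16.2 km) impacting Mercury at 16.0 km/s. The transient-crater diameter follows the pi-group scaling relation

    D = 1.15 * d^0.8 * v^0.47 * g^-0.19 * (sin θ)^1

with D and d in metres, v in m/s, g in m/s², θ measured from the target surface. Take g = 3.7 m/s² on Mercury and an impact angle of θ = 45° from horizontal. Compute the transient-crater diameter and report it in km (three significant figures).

In SI units: d = 16200 m, v = 16000 m/s.
d^0.8 = 16200^0.8 = 2331
v^0.47 = 16000^0.47 = 94.61
g^-0.19 = 3.7^-0.19 = 0.7799
(sin 45°)^1 = 0.7071^1 = 0.7071
D = 1.15 × 2331 × 94.61 × 0.7799 × 0.7071 = 1.399 × 10^5 m
   = 139.9 km

D ≈ 140 km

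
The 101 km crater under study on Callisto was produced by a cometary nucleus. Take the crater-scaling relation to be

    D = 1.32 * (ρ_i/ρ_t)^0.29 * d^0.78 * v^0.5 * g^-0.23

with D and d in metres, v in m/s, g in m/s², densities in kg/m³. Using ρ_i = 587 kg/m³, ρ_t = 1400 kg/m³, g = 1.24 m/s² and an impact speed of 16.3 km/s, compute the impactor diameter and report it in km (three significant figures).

d ≈ 5.36 km

Rearranging for d: d = [D / (1.32 · (587/1400)^0.29 · 16300^0.5 · 1.24^-0.23)]^(1/0.78).
D = 101000 m.
(587/1400)^0.29 = 0.7772
16300^0.5 = 127.7
1.24^-0.23 = 0.9517
Denominator = 1.32 × 0.7772 × 127.7 × 0.9517 = 124.7
D / 124.7 = 101000 / 124.7 = 809.9
d = 809.9^(1/0.78) = 809.9^1.2821 = 5357 m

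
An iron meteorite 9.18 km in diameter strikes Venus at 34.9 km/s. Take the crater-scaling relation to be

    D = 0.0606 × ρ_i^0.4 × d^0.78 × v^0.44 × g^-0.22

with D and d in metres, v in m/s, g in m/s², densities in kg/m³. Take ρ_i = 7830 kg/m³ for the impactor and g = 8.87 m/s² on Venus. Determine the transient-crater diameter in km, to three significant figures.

In SI units: d = 9180 m, v = 34900 m/s.
ρ_i^0.4 = 7830^0.4 = 36.10
d^0.78 = 9180^0.78 = 1233
v^0.44 = 34900^0.44 = 99.73
g^-0.22 = 8.87^-0.22 = 0.6187
D = 0.0606 × 36.10 × 1233 × 99.73 × 0.6187 = 1.664 × 10^5 m
   = 166.4 km

D ≈ 166 km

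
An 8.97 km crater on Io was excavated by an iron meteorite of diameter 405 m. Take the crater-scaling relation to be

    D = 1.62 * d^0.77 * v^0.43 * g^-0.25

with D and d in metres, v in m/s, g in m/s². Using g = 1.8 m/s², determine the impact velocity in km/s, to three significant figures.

v ≈ 15.3 km/s

Rearranging for v: v = [D / (1.62 · 405^0.77 · 1.8^-0.25)]^(1/0.43).
D = 8970 m.
405^0.77 = 101.8
1.8^-0.25 = 0.8633
Denominator = 1.62 × 101.8 × 0.8633 = 142.4
D / 142.4 = 8970 / 142.4 = 62.99
v = 62.99^(1/0.43) = 62.99^2.3256 = 15289 m/s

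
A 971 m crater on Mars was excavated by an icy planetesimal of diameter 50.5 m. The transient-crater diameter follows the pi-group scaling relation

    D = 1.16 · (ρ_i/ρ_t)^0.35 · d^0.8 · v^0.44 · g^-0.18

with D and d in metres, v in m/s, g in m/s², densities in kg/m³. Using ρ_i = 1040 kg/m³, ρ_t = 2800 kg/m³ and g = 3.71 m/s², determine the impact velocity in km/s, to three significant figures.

Rearranging for v: v = [D / (1.16 · (1040/2800)^0.35 · 50.5^0.8 · 3.71^-0.18)]^(1/0.44).
(1040/2800)^0.35 = 0.7071
50.5^0.8 = 23.05
3.71^-0.18 = 0.7898
Denominator = 1.16 × 0.7071 × 23.05 × 0.7898 = 14.93
D / 14.93 = 971 / 14.93 = 65.04
v = 65.04^(1/0.44) = 65.04^2.2727 = 13207 m/s

v ≈ 13.2 km/s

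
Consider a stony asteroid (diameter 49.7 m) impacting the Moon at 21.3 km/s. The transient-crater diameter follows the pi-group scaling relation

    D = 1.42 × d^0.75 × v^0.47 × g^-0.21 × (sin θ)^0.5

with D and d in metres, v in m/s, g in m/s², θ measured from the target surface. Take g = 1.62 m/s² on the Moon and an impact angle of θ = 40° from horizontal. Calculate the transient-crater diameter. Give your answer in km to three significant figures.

In SI units: v = 21300 m/s.
d^0.75 = 49.7^0.75 = 18.72
v^0.47 = 21300^0.47 = 108.2
g^-0.21 = 1.62^-0.21 = 0.9037
(sin 40°)^0.5 = 0.6428^0.5 = 0.8017
D = 1.42 × 18.72 × 108.2 × 0.9037 × 0.8017 = 2084 m
   = 2.084 km

D ≈ 2.08 km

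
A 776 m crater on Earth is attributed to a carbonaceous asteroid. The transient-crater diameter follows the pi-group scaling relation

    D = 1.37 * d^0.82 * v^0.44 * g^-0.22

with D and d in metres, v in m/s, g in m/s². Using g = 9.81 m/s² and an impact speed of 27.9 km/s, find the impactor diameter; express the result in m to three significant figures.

Rearranging for d: d = [D / (1.37 · 27900^0.44 · 9.81^-0.22)]^(1/0.82).
27900^0.44 = 90.38
9.81^-0.22 = 0.6051
Denominator = 1.37 × 90.38 × 0.6051 = 74.92
D / 74.92 = 776 / 74.92 = 10.36
d = 10.36^(1/0.82) = 10.36^1.2195 = 17.31 m

d ≈ 17.3 m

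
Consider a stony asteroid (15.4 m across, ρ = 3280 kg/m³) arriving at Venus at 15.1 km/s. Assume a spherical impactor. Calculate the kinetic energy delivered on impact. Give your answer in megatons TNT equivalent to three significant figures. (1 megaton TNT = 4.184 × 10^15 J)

v = 15100 m/s.
Mass m = (π/6) ρ d³ = (π/6) × 3280 × (15.4)³ = 6.272 × 10^6 kg
E = ½ m v² = 0.5 × 6.272 × 10^6 × (15100)² = 7.150 × 10^14 J
   = 7.150 × 10^14 / 4.184×10^15 = 0.1709 Mt

E ≈ 0.171 Mt TNT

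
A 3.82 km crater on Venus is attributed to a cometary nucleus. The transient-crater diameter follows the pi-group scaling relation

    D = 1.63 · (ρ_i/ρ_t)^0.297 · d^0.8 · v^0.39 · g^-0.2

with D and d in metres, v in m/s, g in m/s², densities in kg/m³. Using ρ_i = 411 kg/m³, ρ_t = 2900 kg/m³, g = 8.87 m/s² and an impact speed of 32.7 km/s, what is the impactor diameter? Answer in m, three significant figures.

Rearranging for d: d = [D / (1.63 · (411/2900)^0.297 · 32700^0.39 · 8.87^-0.2)]^(1/0.8).
D = 3820 m.
(411/2900)^0.297 = 0.5597
32700^0.39 = 57.63
8.87^-0.2 = 0.6463
Denominator = 1.63 × 0.5597 × 57.63 × 0.6463 = 33.98
D / 33.98 = 3820 / 33.98 = 112.4
d = 112.4^(1/0.8) = 112.4^1.25 = 366.0 m

d ≈ 366 m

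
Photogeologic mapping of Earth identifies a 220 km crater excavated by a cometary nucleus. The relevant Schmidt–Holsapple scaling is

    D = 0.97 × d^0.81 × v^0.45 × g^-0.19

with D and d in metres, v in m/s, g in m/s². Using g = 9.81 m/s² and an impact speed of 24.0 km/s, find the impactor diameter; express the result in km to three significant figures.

d ≈ 25.8 km

Rearranging for d: d = [D / (0.97 · 24000^0.45 · 9.81^-0.19)]^(1/0.81).
D = 220000 m.
24000^0.45 = 93.56
9.81^-0.19 = 0.6480
Denominator = 0.97 × 93.56 × 0.6480 = 58.81
D / 58.81 = 220000 / 58.81 = 3741
d = 3741^(1/0.81) = 3741^1.2346 = 25776 m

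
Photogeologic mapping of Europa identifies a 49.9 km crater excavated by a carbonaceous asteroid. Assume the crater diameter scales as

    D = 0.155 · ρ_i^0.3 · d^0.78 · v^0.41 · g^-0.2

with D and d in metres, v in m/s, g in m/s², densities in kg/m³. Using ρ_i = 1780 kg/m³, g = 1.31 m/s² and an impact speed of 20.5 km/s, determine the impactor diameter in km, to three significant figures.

Rearranging for d: d = [D / (0.155 · 1780^0.3 · 20500^0.41 · 1.31^-0.2)]^(1/0.78).
D = 49900 m.
1780^0.3 = 9.443
20500^0.41 = 58.59
1.31^-0.2 = 0.9474
Denominator = 0.155 × 9.443 × 58.59 × 0.9474 = 81.25
D / 81.25 = 49900 / 81.25 = 614.2
d = 614.2^(1/0.78) = 614.2^1.2821 = 3757 m

d ≈ 3.76 km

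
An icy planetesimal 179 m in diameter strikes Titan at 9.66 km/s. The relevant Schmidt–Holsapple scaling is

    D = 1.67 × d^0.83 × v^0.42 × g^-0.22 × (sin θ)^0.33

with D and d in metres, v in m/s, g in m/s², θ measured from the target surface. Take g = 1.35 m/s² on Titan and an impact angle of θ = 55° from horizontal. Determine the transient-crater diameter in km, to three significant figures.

D ≈ 5.12 km

In SI units: v = 9660 m/s.
d^0.83 = 179^0.83 = 74.11
v^0.42 = 9660^0.42 = 47.17
g^-0.22 = 1.35^-0.22 = 0.9361
(sin 55°)^0.33 = 0.8192^0.33 = 0.9363
D = 1.67 × 74.11 × 47.17 × 0.9361 × 0.9363 = 5117 m
   = 5.117 km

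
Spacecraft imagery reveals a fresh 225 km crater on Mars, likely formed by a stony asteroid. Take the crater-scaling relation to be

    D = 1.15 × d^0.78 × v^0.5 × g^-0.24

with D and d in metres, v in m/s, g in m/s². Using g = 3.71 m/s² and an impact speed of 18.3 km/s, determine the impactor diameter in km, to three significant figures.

d ≈ 16.9 km

Rearranging for d: d = [D / (1.15 · 18300^0.5 · 3.71^-0.24)]^(1/0.78).
D = 225000 m.
18300^0.5 = 135.3
3.71^-0.24 = 0.7300
Denominator = 1.15 × 135.3 × 0.7300 = 113.6
D / 113.6 = 225000 / 113.6 = 1981
d = 1981^(1/0.78) = 1981^1.2821 = 16863 m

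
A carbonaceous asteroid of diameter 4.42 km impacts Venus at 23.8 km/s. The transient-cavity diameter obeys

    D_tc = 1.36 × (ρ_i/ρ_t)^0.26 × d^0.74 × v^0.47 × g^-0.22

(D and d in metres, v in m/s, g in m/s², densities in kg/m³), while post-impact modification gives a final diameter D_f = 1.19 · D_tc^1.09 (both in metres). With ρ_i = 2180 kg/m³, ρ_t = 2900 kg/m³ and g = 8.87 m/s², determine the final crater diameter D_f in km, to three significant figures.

D_f ≈ 138 km

In SI: d = 4420 m, v = 23800 m/s.
(ρ_i/ρ_t)^0.26 = (2180/2900)^0.26 = 0.9285
d^0.74 = 4420^0.74 = 498.4
v^0.47 = 23800^0.47 = 114.0
g^-0.22 = 8.87^-0.22 = 0.6187
D_tc = 1.36 × 0.9285 × 498.4 × 114.0 × 0.6187 = 44390 m
D_f = 1.19 × (44390)^1.09 = 1.384 × 10^5 m
     = 138.4 km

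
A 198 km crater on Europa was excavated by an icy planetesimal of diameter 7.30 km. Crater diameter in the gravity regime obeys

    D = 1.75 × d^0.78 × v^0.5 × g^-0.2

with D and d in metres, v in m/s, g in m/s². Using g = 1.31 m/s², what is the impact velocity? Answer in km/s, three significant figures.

v ≈ 13.4 km/s

Rearranging for v: v = [D / (1.75 · 7300^0.78 · 1.31^-0.2)]^(1/0.5).
D = 198000 m.
7300^0.78 = 1031
1.31^-0.2 = 0.9474
Denominator = 1.75 × 1031 × 0.9474 = 1709
D / 1709 = 198000 / 1709 = 115.9
v = 115.9^(1/0.5) = 115.9^2 = 13433 m/s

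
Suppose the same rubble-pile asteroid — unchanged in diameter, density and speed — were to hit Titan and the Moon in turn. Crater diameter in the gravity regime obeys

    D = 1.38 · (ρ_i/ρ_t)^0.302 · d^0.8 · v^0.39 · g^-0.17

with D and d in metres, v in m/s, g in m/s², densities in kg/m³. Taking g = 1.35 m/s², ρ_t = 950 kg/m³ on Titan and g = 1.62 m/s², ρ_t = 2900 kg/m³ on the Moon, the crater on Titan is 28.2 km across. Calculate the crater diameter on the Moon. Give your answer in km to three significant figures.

D ≈ 19.5 km

The impactor-only factors (d, v, ρ_i) cancel in the ratio, leaving D_Moon/D_Titan = (g_Moon/g_Titan)^-0.17 · (ρ_t,Titan/ρ_t,Moon)^0.302.
(1.62/1.35)^-0.17 = 1.200^-0.17 = 0.9695
(950/2900)^0.302 = 0.3276^0.302 = 0.7139
Ratio = 0.9695 × 0.7139 = 0.6921
D_Moon = 0.6921 × 28.2 km = 19.5 km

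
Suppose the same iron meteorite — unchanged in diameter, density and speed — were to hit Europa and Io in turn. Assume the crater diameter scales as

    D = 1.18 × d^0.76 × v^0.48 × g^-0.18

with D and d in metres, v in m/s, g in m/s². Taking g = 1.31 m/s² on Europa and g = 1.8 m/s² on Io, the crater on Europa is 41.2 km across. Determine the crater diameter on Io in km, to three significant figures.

All impactor-dependent factors cancel in the ratio, leaving D_Io/D_Europa = (g_Io/g_Europa)^-0.18.
(1.8/1.31)^-0.18 = 1.374^-0.18 = 0.9444
D_Io = 0.9444 × 41.2 km = 38.9 km

D ≈ 38.9 km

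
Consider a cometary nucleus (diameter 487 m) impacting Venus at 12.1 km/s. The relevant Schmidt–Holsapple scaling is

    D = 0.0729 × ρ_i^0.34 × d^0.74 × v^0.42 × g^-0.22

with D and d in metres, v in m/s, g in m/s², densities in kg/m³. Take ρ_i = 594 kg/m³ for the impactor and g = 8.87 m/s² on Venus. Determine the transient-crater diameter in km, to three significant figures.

In SI units: v = 12100 m/s.
ρ_i^0.34 = 594^0.34 = 8.772
d^0.74 = 487^0.74 = 97.45
v^0.42 = 12100^0.42 = 51.85
g^-0.22 = 8.87^-0.22 = 0.6187
D = 0.0729 × 8.772 × 97.45 × 51.85 × 0.6187 = 1999 m
   = 1.999 km

D ≈ 2.00 km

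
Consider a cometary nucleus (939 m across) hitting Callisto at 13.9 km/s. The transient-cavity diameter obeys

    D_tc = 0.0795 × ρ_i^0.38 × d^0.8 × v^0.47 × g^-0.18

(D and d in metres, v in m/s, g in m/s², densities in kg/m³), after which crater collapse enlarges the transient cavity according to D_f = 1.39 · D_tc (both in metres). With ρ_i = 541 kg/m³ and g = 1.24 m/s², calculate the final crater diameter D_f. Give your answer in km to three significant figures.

v = 13900 m/s.
ρ_i^0.38 = 541^0.38 = 10.93
d^0.8 = 939^0.8 = 238.9
v^0.47 = 13900^0.47 = 88.56
g^-0.18 = 1.24^-0.18 = 0.9620
D_tc = 0.0795 × 10.93 × 238.9 × 88.56 × 0.9620 = 17690 m
D_f = 1.39 × 17690 = 24589 m
     = 24.59 km

D_f ≈ 24.6 km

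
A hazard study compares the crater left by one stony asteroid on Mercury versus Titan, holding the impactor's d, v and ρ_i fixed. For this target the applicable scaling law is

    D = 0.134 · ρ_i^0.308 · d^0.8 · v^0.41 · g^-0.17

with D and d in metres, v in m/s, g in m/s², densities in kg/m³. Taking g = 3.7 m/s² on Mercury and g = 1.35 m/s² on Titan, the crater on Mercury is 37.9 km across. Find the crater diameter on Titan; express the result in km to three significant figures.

D ≈ 45.0 km

All impactor-dependent factors cancel in the ratio, leaving D_Titan/D_Mercury = (g_Titan/g_Mercury)^-0.17.
(1.35/3.7)^-0.17 = 0.3649^-0.17 = 1.187
D_Titan = 1.187 × 37.9 km = 45.0 km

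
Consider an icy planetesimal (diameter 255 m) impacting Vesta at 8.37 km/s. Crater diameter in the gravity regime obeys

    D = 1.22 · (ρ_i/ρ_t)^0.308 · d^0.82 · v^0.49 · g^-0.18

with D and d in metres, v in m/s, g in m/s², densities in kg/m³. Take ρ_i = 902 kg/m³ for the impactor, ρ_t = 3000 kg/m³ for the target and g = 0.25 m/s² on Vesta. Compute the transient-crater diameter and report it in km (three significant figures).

In SI units: v = 8370 m/s.
(ρ_i/ρ_t)^0.308 = (902/3000)^0.308 = 0.6906
d^0.82 = 255^0.82 = 94.05
v^0.49 = 8370^0.49 = 83.59
g^-0.18 = 0.25^-0.18 = 1.283
D = 1.22 × 0.6906 × 94.05 × 83.59 × 1.283 = 8498 m
   = 8.498 km

D ≈ 8.50 km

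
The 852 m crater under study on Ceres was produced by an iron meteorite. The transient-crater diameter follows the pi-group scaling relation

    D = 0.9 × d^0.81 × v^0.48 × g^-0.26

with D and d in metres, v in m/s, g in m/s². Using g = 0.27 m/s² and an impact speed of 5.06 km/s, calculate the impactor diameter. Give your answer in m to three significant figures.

d ≈ 19.8 m

Rearranging for d: d = [D / (0.9 · 5060^0.48 · 0.27^-0.26)]^(1/0.81).
5060^0.48 = 59.98
0.27^-0.26 = 1.406
Denominator = 0.9 × 59.98 × 1.406 = 75.90
D / 75.90 = 852 / 75.90 = 11.23
d = 11.23^(1/0.81) = 11.23^1.2346 = 19.81 m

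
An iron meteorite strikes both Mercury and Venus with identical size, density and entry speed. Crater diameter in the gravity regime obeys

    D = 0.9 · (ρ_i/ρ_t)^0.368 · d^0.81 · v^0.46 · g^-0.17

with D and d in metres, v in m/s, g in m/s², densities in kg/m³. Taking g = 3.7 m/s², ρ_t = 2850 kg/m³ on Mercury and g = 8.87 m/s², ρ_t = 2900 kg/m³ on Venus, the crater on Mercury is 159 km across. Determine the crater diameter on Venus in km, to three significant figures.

The impactor-only factors (d, v, ρ_i) cancel in the ratio, leaving D_Venus/D_Mercury = (g_Venus/g_Mercury)^-0.17 · (ρ_t,Mercury/ρ_t,Venus)^0.368.
(8.87/3.7)^-0.17 = 2.397^-0.17 = 0.8619
(2850/2900)^0.368 = 0.9828^0.368 = 0.9936
Ratio = 0.8619 × 0.9936 = 0.8564
D_Venus = 0.8564 × 159 km = 136 km

D ≈ 136 km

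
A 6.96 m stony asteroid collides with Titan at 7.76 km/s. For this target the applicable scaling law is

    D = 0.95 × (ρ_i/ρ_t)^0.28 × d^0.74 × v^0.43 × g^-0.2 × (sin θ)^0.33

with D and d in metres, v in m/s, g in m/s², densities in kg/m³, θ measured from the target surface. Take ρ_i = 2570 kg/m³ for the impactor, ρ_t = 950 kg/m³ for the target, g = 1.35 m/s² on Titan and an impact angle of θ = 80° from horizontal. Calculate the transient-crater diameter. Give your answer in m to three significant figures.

In SI units: v = 7760 m/s.
(ρ_i/ρ_t)^0.28 = (2570/950)^0.28 = 1.321
d^0.74 = 6.96^0.74 = 4.203
v^0.43 = 7760^0.43 = 47.06
g^-0.2 = 1.35^-0.2 = 0.9417
(sin 80°)^0.33 = 0.9848^0.33 = 0.9950
D = 0.95 × 1.321 × 4.203 × 47.06 × 0.9417 × 0.9950 = 232.6 m

D ≈ 233 m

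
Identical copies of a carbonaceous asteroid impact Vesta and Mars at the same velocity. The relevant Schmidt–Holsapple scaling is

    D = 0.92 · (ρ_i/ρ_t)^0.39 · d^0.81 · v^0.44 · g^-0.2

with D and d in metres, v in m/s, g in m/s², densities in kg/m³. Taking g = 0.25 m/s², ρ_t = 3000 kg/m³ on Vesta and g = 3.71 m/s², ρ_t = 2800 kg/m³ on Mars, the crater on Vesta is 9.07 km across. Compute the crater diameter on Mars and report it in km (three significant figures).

The impactor-only factors (d, v, ρ_i) cancel in the ratio, leaving D_Mars/D_Vesta = (g_Mars/g_Vesta)^-0.2 · (ρ_t,Vesta/ρ_t,Mars)^0.39.
(3.71/0.25)^-0.2 = 14.84^-0.2 = 0.5831
(3000/2800)^0.39 = 1.071^0.39 = 1.027
Ratio = 0.5831 × 1.027 = 0.5988
D_Mars = 0.5988 × 9.07 km = 5.43 km

D ≈ 5.43 km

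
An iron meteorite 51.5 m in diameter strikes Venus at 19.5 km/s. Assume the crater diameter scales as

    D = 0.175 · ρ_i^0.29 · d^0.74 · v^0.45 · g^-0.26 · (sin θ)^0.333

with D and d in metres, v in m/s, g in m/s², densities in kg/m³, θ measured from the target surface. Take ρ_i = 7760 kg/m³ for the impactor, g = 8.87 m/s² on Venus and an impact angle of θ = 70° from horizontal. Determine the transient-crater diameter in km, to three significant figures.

D ≈ 2.06 km

In SI units: v = 19500 m/s.
ρ_i^0.29 = 7760^0.29 = 13.43
d^0.74 = 51.5^0.74 = 18.48
v^0.45 = 19500^0.45 = 85.21
g^-0.26 = 8.87^-0.26 = 0.5669
(sin 70°)^0.333 = 0.9397^0.333 = 0.9795
D = 0.175 × 13.43 × 18.48 × 85.21 × 0.5669 × 0.9795 = 2055 m
   = 2.055 km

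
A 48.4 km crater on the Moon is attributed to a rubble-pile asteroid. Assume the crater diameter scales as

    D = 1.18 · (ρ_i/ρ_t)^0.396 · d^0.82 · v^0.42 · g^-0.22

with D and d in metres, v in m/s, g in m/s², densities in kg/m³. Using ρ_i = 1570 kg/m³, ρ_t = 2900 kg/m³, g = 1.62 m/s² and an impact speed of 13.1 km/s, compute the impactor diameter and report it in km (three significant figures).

d ≈ 5.03 km

Rearranging for d: d = [D / (1.18 · (1570/2900)^0.396 · 13100^0.42 · 1.62^-0.22)]^(1/0.82).
D = 48400 m.
(1570/2900)^0.396 = 0.7843
13100^0.42 = 53.61
1.62^-0.22 = 0.8993
Denominator = 1.18 × 0.7843 × 53.61 × 0.8993 = 44.62
D / 44.62 = 48400 / 44.62 = 1085
d = 1085^(1/0.82) = 1085^1.2195 = 5032 m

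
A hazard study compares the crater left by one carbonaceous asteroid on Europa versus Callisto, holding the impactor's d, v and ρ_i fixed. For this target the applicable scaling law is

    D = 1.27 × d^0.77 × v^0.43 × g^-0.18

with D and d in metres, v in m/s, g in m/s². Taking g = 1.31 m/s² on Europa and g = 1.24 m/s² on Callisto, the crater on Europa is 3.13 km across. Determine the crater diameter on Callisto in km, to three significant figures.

All impactor-dependent factors cancel in the ratio, leaving D_Callisto/D_Europa = (g_Callisto/g_Europa)^-0.18.
(1.24/1.31)^-0.18 = 0.9466^-0.18 = 1.010
D_Callisto = 1.010 × 3.13 km = 3.16 km

D ≈ 3.16 km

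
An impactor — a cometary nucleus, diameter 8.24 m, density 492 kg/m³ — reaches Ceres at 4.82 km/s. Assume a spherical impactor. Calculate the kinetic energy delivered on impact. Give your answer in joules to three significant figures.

E ≈ 1.67 × 10^12 J

v = 4820 m/s.
Mass m = (π/6) ρ d³ = (π/6) × 492 × (8.24)³ = 1.441 × 10^5 kg
E = ½ m v² = 0.5 × 1.441 × 10^5 × (4820)² = 1.674 × 10^12 J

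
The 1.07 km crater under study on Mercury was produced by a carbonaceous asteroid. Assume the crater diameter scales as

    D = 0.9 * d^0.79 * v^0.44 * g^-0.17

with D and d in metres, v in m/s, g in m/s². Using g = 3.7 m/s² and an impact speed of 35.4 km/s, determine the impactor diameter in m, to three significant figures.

d ≈ 30.3 m

Rearranging for d: d = [D / (0.9 · 35400^0.44 · 3.7^-0.17)]^(1/0.79).
D = 1070 m.
35400^0.44 = 100.4
3.7^-0.17 = 0.8006
Denominator = 0.9 × 100.4 × 0.8006 = 72.34
D / 72.34 = 1070 / 72.34 = 14.79
d = 14.79^(1/0.79) = 14.79^1.2658 = 30.27 m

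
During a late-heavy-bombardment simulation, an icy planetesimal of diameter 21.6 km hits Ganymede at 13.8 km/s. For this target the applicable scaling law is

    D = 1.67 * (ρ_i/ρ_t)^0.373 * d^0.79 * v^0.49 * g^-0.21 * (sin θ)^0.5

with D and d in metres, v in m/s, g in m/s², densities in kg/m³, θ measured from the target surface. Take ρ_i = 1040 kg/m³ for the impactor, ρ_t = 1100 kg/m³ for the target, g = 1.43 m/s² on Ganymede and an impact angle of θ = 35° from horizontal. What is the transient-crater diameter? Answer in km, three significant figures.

In SI units: d = 21600 m, v = 13800 m/s.
(ρ_i/ρ_t)^0.373 = (1040/1100)^0.373 = 0.9793
d^0.79 = 21600^0.79 = 2656
v^0.49 = 13800^0.49 = 106.8
g^-0.21 = 1.43^-0.21 = 0.9276
(sin 35°)^0.5 = 0.5736^0.5 = 0.7574
D = 1.67 × 0.9793 × 2656 × 106.8 × 0.9276 × 0.7574 = 3.259 × 10^5 m
   = 325.9 km

D ≈ 326 km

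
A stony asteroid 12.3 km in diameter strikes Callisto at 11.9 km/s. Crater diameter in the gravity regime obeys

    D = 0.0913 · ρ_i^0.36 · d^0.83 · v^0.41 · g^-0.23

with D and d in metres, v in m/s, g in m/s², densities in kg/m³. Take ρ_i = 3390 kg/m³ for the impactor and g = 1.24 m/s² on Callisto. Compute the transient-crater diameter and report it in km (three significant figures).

D ≈ 189 km

In SI units: d = 12300 m, v = 11900 m/s.
ρ_i^0.36 = 3390^0.36 = 18.66
d^0.83 = 12300^0.83 = 2481
v^0.41 = 11900^0.41 = 46.88
g^-0.23 = 1.24^-0.23 = 0.9517
D = 0.0913 × 18.66 × 2481 × 46.88 × 0.9517 = 1.886 × 10^5 m
   = 188.6 km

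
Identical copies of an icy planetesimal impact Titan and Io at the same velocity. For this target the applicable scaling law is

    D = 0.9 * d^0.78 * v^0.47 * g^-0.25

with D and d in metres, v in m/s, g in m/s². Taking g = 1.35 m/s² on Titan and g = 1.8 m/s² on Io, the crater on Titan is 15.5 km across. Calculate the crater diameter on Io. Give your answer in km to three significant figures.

D ≈ 14.4 km

All impactor-dependent factors cancel in the ratio, leaving D_Io/D_Titan = (g_Io/g_Titan)^-0.25.
(1.8/1.35)^-0.25 = 1.333^-0.25 = 0.9307
D_Io = 0.9307 × 15.5 km = 14.4 km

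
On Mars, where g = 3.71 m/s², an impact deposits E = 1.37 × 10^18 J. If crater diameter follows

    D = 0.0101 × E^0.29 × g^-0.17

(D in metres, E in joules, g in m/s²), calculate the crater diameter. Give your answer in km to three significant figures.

E^0.29 = (1.37 × 10^18)^0.29 = 1.818 × 10^5
g^-0.17 = 3.71^-0.17 = 0.8002
D = 0.0101 × 1.818 × 10^5 × 0.8002 = 1469 m
   = 1.469 km

D ≈ 1.47 km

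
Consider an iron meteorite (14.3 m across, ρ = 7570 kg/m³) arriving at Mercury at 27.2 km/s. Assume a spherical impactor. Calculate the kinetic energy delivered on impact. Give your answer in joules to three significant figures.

E ≈ 4.29 × 10^15 J

v = 27200 m/s.
Mass m = (π/6) ρ d³ = (π/6) × 7570 × (14.3)³ = 1.159 × 10^7 kg
E = ½ m v² = 0.5 × 1.159 × 10^7 × (27200)² = 4.287 × 10^15 J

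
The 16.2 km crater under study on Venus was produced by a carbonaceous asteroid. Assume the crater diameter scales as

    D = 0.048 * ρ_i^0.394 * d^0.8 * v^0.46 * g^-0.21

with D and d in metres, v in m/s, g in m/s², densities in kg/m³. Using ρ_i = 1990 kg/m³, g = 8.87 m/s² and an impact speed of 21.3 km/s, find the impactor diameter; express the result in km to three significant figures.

Rearranging for d: d = [D / (0.048 · 1990^0.394 · 21300^0.46 · 8.87^-0.21)]^(1/0.8).
D = 16200 m.
1990^0.394 = 19.94
21300^0.46 = 97.96
8.87^-0.21 = 0.6323
Denominator = 0.048 × 19.94 × 97.96 × 0.6323 = 59.28
D / 59.28 = 16200 / 59.28 = 273.3
d = 273.3^(1/0.8) = 273.3^1.25 = 1111 m

d ≈ 1.11 km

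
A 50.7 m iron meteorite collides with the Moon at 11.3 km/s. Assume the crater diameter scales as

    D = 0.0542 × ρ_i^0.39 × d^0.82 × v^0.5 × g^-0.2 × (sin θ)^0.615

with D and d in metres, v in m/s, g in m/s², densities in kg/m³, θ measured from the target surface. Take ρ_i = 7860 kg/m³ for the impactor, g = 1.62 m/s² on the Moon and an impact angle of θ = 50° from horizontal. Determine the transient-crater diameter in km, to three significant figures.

D ≈ 3.67 km

In SI units: v = 11300 m/s.
ρ_i^0.39 = 7860^0.39 = 33.05
d^0.82 = 50.7^0.82 = 25.01
v^0.5 = 11300^0.5 = 106.3
g^-0.2 = 1.62^-0.2 = 0.9080
(sin 50°)^0.615 = 0.7660^0.615 = 0.8488
D = 0.0542 × 33.05 × 25.01 × 106.3 × 0.9080 × 0.8488 = 3670 m
   = 3.670 km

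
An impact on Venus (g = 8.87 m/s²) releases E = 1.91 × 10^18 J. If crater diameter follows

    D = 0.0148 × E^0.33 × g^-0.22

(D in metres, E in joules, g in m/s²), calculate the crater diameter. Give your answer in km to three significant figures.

E^0.33 = (1.91 × 10^18)^0.33 = 1.078 × 10^6
g^-0.22 = 8.87^-0.22 = 0.6187
D = 0.0148 × 1.078 × 10^6 × 0.6187 = 9871 m
   = 9.871 km

D ≈ 9.87 km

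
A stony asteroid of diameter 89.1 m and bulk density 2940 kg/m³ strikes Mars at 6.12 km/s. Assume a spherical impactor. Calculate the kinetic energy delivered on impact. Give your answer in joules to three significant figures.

v = 6120 m/s.
Mass m = (π/6) ρ d³ = (π/6) × 2940 × (89.1)³ = 1.089 × 10^9 kg
E = ½ m v² = 0.5 × 1.089 × 10^9 × (6120)² = 2.039 × 10^16 J

E ≈ 2.04 × 10^16 J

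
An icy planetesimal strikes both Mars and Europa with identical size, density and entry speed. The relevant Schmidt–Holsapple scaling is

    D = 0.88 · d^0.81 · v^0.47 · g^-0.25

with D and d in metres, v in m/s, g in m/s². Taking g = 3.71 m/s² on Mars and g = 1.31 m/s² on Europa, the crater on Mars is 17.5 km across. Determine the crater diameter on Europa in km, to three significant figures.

All impactor-dependent factors cancel in the ratio, leaving D_Europa/D_Mars = (g_Europa/g_Mars)^-0.25.
(1.31/3.71)^-0.25 = 0.3531^-0.25 = 1.297
D_Europa = 1.297 × 17.5 km = 22.7 km

D ≈ 22.7 km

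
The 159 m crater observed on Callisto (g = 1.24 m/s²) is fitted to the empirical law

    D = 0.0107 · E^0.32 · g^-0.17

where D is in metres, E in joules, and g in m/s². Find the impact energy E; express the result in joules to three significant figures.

Rearranging: E = [D / (0.0107 · g^-0.17)]^(1/0.32).
g^-0.17 = 1.24^-0.17 = 0.9641
D / (0.0107 × 0.9641) = 159 / (0.01032) = 1.541 × 10^4
E = (1.541 × 10^4)^3.125 = 1.221 × 10^13 J

E ≈ 1.22 × 10^13 J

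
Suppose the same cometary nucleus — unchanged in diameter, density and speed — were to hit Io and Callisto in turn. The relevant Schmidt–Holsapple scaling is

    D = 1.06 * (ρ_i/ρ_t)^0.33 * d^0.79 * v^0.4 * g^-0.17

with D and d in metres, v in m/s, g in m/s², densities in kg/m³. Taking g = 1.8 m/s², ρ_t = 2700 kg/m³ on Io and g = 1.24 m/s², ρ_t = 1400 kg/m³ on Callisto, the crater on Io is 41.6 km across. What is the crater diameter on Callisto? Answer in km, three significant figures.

D ≈ 55.0 km

The impactor-only factors (d, v, ρ_i) cancel in the ratio, leaving D_Callisto/D_Io = (g_Callisto/g_Io)^-0.17 · (ρ_t,Io/ρ_t,Callisto)^0.33.
(1.24/1.8)^-0.17 = 0.6889^-0.17 = 1.065
(2700/1400)^0.33 = 1.929^0.33 = 1.242
Ratio = 1.065 × 1.242 = 1.323
D_Callisto = 1.323 × 41.6 km = 55.0 km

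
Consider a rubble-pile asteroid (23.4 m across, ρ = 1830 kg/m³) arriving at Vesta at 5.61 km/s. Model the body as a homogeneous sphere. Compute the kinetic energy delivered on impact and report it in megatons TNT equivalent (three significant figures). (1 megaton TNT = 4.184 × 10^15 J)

v = 5610 m/s.
Mass m = (π/6) ρ d³ = (π/6) × 1830 × (23.4)³ = 1.228 × 10^7 kg
E = ½ m v² = 0.5 × 1.228 × 10^7 × (5610)² = 1.932 × 10^14 J
   = 1.932 × 10^14 / 4.184×10^15 = 0.04618 Mt

E ≈ 0.0462 Mt TNT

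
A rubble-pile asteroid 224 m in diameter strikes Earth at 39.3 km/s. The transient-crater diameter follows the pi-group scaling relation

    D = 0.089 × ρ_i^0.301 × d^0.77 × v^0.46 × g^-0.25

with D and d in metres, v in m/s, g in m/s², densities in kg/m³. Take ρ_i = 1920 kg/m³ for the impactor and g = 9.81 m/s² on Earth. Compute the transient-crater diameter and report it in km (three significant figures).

D ≈ 4.10 km

In SI units: v = 39300 m/s.
ρ_i^0.301 = 1920^0.301 = 9.734
d^0.77 = 224^0.77 = 64.52
v^0.46 = 39300^0.46 = 129.8
g^-0.25 = 9.81^-0.25 = 0.5650
D = 0.089 × 9.734 × 64.52 × 129.8 × 0.5650 = 4099 m
   = 4.099 km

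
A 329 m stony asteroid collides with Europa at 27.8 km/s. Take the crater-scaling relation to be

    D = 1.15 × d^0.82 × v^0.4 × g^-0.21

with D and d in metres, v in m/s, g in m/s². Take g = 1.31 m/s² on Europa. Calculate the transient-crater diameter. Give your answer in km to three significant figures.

In SI units: v = 27800 m/s.
d^0.82 = 329^0.82 = 115.9
v^0.4 = 27800^0.4 = 59.93
g^-0.21 = 1.31^-0.21 = 0.9449
D = 1.15 × 115.9 × 59.93 × 0.9449 = 7548 m
   = 7.548 km

D ≈ 7.55 km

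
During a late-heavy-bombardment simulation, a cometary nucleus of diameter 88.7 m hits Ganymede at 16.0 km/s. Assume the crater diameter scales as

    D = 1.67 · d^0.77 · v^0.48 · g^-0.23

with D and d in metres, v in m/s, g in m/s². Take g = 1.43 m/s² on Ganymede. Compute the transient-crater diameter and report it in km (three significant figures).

In SI units: v = 16000 m/s.
d^0.77 = 88.7^0.77 = 31.62
v^0.48 = 16000^0.48 = 104.2
g^-0.23 = 1.43^-0.23 = 0.9210
D = 1.67 × 31.62 × 104.2 × 0.9210 = 5068 m
   = 5.068 km

D ≈ 5.07 km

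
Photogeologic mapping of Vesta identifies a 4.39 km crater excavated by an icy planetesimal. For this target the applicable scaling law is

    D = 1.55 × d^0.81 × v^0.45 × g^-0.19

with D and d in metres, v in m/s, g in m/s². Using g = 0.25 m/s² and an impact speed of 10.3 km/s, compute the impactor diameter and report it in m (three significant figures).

Rearranging for d: d = [D / (1.55 · 10300^0.45 · 0.25^-0.19)]^(1/0.81).
D = 4390 m.
10300^0.45 = 63.94
0.25^-0.19 = 1.301
Denominator = 1.55 × 63.94 × 1.301 = 128.9
D / 128.9 = 4390 / 128.9 = 34.06
d = 34.06^(1/0.81) = 34.06^1.2346 = 77.93 m

d ≈ 77.9 m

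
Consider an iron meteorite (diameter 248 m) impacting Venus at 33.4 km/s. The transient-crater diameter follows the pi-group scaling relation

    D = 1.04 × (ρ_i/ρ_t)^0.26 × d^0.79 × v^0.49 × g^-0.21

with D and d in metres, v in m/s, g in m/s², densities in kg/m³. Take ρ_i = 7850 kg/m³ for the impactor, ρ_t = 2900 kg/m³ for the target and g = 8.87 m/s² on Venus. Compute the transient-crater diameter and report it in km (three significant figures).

In SI units: v = 33400 m/s.
(ρ_i/ρ_t)^0.26 = (7850/2900)^0.26 = 1.296
d^0.79 = 248^0.79 = 77.91
v^0.49 = 33400^0.49 = 164.7
g^-0.21 = 8.87^-0.21 = 0.6323
D = 1.04 × 1.296 × 77.91 × 164.7 × 0.6323 = 10936 m
   = 10.94 km

D ≈ 10.9 km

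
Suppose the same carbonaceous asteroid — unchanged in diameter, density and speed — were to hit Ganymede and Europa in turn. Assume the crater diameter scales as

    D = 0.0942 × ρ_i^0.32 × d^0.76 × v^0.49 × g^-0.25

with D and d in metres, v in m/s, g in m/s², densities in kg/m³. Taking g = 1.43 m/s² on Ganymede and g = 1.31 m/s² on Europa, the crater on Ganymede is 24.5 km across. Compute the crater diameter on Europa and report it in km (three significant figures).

All impactor-dependent factors cancel in the ratio, leaving D_Europa/D_Ganymede = (g_Europa/g_Ganymede)^-0.25.
(1.31/1.43)^-0.25 = 0.9161^-0.25 = 1.022
D_Europa = 1.022 × 24.5 km = 25.0 km

D ≈ 25.0 km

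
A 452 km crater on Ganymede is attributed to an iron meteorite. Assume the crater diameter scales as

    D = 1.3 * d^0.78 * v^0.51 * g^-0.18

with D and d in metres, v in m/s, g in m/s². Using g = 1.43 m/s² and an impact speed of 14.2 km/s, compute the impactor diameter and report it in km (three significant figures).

Rearranging for d: d = [D / (1.3 · 14200^0.51 · 1.43^-0.18)]^(1/0.78).
D = 452000 m.
14200^0.51 = 131.1
1.43^-0.18 = 0.9376
Denominator = 1.3 × 131.1 × 0.9376 = 159.8
D / 159.8 = 452000 / 159.8 = 2829
d = 2829^(1/0.78) = 2829^1.2821 = 26628 m

d ≈ 26.6 km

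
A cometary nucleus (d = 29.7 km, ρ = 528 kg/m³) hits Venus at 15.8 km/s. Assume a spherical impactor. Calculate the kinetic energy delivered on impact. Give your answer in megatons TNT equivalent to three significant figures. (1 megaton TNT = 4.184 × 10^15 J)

d = 29700 m; v = 15800 m/s.
Mass m = (π/6) ρ d³ = (π/6) × 528 × (29700)³ = 7.243 × 10^15 kg
E = ½ m v² = 0.5 × 7.243 × 10^15 × (15800)² = 9.041 × 10^23 J
   = 9.041 × 10^23 / 4.184×10^15 = 2.161 × 10^8 Mt

E ≈ 2.16 × 10^8 Mt TNT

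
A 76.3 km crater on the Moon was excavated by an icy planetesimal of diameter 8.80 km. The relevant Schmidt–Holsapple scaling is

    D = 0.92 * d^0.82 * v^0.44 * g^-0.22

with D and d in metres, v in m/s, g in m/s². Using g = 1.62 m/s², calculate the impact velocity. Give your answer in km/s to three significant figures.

v ≈ 8.56 km/s

Rearranging for v: v = [D / (0.92 · 8800^0.82 · 1.62^-0.22)]^(1/0.44).
D = 76300 m.
8800^0.82 = 1716
1.62^-0.22 = 0.8993
Denominator = 0.92 × 1716 × 0.8993 = 1420
D / 1420 = 76300 / 1420 = 53.73
v = 53.73^(1/0.44) = 53.73^2.2727 = 8556 m/s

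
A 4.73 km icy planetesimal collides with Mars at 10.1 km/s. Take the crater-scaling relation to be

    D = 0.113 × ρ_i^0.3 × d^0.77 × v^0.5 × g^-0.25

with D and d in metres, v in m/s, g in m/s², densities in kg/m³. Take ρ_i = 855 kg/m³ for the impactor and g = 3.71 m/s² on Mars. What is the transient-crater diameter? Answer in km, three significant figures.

D ≈ 41.9 km

In SI units: d = 4730 m, v = 10100 m/s.
ρ_i^0.3 = 855^0.3 = 7.579
d^0.77 = 4730^0.77 = 675.5
v^0.5 = 10100^0.5 = 100.5
g^-0.25 = 3.71^-0.25 = 0.7205
D = 0.113 × 7.579 × 675.5 × 100.5 × 0.7205 = 41891 m
   = 41.89 km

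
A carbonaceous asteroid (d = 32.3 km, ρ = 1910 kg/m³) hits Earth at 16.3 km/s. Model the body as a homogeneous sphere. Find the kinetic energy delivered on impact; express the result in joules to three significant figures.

d = 32300 m; v = 16300 m/s.
Mass m = (π/6) ρ d³ = (π/6) × 1910 × (32300)³ = 3.370 × 10^16 kg
E = ½ m v² = 0.5 × 3.370 × 10^16 × (16300)² = 4.477 × 10^24 J

E ≈ 4.48 × 10^24 J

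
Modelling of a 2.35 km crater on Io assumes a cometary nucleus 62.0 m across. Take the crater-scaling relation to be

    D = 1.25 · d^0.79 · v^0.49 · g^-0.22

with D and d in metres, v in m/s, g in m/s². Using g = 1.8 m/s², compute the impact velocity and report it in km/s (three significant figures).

v ≈ 8.07 km/s

Rearranging for v: v = [D / (1.25 · 62^0.79 · 1.8^-0.22)]^(1/0.49).
D = 2350 m.
62^0.79 = 26.06
1.8^-0.22 = 0.8787
Denominator = 1.25 × 26.06 × 0.8787 = 28.62
D / 28.62 = 2350 / 28.62 = 82.11
v = 82.11^(1/0.49) = 82.11^2.0408 = 8070 m/s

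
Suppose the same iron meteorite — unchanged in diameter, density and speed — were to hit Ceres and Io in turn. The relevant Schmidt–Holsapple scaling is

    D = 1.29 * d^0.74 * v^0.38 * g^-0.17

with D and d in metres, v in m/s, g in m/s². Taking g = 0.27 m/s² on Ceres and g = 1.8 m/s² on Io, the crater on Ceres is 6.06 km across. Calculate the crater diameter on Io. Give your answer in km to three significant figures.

All impactor-dependent factors cancel in the ratio, leaving D_Io/D_Ceres = (g_Io/g_Ceres)^-0.17.
(1.8/0.27)^-0.17 = 6.667^-0.17 = 0.7243
D_Io = 0.7243 × 6.06 km = 4.39 km

D ≈ 4.39 km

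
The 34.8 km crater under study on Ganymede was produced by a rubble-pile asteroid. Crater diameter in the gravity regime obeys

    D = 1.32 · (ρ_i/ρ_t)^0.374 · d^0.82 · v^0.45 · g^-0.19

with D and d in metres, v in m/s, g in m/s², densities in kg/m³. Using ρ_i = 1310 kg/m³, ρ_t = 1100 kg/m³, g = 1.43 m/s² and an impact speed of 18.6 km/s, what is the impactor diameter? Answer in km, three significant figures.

Rearranging for d: d = [D / (1.32 · (1310/1100)^0.374 · 18600^0.45 · 1.43^-0.19)]^(1/0.82).
D = 34800 m.
(1310/1100)^0.374 = 1.068
18600^0.45 = 83.42
1.43^-0.19 = 0.9343
Denominator = 1.32 × 1.068 × 83.42 × 0.9343 = 109.9
D / 109.9 = 34800 / 109.9 = 316.7
d = 316.7^(1/0.82) = 316.7^1.2195 = 1121 m

d ≈ 1.12 km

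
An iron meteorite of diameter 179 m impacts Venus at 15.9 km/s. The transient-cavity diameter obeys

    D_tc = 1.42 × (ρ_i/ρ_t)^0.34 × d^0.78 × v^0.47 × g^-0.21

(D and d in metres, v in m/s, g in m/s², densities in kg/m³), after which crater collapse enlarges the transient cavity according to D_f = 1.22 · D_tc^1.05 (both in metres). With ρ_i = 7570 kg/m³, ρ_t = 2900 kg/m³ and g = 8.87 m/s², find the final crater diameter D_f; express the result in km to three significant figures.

D_f ≈ 12.7 km

v = 15900 m/s.
(ρ_i/ρ_t)^0.34 = (7570/2900)^0.34 = 1.386
d^0.78 = 179^0.78 = 57.18
v^0.47 = 15900^0.47 = 94.33
g^-0.21 = 8.87^-0.21 = 0.6323
D_tc = 1.42 × 1.386 × 57.18 × 94.33 × 0.6323 = 6712 m
D_f = 1.22 × (6712)^1.05 = 12722 m
     = 12.72 km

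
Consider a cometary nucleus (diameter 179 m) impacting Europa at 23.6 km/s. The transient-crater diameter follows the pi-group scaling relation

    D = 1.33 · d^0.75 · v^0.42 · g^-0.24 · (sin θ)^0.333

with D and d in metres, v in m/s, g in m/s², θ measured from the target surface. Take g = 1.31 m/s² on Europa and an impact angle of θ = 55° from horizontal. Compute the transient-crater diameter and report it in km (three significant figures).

In SI units: v = 23600 m/s.
d^0.75 = 179^0.75 = 48.94
v^0.42 = 23600^0.42 = 68.65
g^-0.24 = 1.31^-0.24 = 0.9372
(sin 55°)^0.333 = 0.8192^0.333 = 0.9357
D = 1.33 × 48.94 × 68.65 × 0.9372 × 0.9357 = 3919 m
   = 3.919 km

D ≈ 3.92 km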